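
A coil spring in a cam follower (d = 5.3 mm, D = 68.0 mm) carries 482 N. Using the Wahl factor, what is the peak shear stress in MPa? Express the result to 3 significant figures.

623 MPa

Spring index C = D/d = 68.0/5.3 = 12.8302
K_W = (4C−1)/(4C−4) + 0.615/C = 50.321/47.321 + 0.0479 = 1.1113
τ₀ = 8FD/(πd³) = 8·482·68.0/(π·5.3³) = 262208/467.71 = 560.62 MPa
τ_max = K·τ₀ = 1.1113 × 560.62 = 623.03 MPa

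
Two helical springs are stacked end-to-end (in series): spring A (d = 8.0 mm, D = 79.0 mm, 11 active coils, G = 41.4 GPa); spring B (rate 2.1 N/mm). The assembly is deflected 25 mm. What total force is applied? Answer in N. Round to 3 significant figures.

k_A = Gd⁴/(8D³N_a) = (41.4×10³)(8.0⁴)/(8·79.0³·11) = 3.9084 N/mm
Series: 1/k_eq = 1/3.9084 + 1/2.1 = 0.73205; k_eq = 1.366 N/mm
F = k_eq·δ = 1.366·25 = 34.151 N

34.2 N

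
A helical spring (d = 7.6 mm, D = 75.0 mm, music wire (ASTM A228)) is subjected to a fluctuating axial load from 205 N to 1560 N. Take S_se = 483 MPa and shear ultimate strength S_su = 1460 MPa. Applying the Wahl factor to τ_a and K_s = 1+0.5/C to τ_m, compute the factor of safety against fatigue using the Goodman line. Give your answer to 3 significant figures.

1.02

C = D/d = 75.0/7.6 = 9.8684; K_W = (4C−1)/(4C−4)+0.615/C = 1.1469; K_s = 1+0.5/C = 1.0507
F_a = (F_max−F_min)/2 = 677.5 N; F_m = (F_max+F_min)/2 = 882.5 N
τ_a = K_W·8F_aD/(πd³) = 1.1469 × 294.76 = 338.06 MPa
τ_m = K_s·8F_mD/(πd³) = 1.0507 × 383.95 = 403.4 MPa
Goodman: 1/n_f = τ_a/S_se + τ_m/S_su = 338.06/483 + 403.4/1460 = 0.69991 + 0.27630 = 0.97622
n_f = 1/0.97622 = 1.024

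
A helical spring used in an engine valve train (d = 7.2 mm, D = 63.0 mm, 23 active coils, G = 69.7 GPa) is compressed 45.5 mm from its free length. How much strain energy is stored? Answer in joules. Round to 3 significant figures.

k = Gd⁴/(8D³N_a) = (69.7×10³)(7.2⁴)/(8·63.0³·23) = 4.0712 N/mm
U = ½kδ² = 0.5 × 4.0712 × 45.5² = 4214.2 N·mm = 4.2142 J

4.21 J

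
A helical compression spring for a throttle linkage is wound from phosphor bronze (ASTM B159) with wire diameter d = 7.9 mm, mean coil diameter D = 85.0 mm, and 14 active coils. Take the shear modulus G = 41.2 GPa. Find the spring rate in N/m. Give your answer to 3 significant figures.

k = Gd⁴/(8D³N_a) = (41.2×10³ × 7.9⁴) / (8 × 85.0³ × 14)
  = 1.60474e+08 / 6.8782e+07 = 2.3331 N/mm = 2333.1 N/m

2330 N/m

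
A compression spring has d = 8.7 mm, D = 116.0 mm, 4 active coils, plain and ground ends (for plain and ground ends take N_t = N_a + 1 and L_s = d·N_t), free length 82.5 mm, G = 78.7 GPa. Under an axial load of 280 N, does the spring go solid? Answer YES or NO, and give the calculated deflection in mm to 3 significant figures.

NO, δ = 31.0 mm

k = Gd⁴/(8D³N_a) = (78.7×10³)(8.7⁴)/(8·116.0³·4) = 9.0267 N/mm
N_t = 5; L_s = 8.7·5 = 43.5 mm; δ_solid = L₀ − L_s = 82.5 − 43.5 = 39 mm
δ = F/k = 280/9.0267 = 31.019 mm
δ < δ_solid → spring does not go solid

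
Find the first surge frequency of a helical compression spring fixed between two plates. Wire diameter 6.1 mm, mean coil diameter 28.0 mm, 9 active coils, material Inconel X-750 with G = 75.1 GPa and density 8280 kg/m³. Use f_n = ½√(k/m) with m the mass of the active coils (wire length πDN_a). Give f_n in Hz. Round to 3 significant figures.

k = Gd⁴/(8D³N_a) = (75.1×10³)(6.1⁴)/(8·28.0³·9) = 65.789 N/mm = 65789 N/m
Wire length L = πDN_a = π·28.0·9 = 791.68 mm
m = ρ·(πd²/4)·L = 8280 × 29.225×10⁻⁶ m² × 0.79168 m = 0.19157 kg
f_n = ½√(k/m) = 0.5·√(65789/0.19157) = 0.5·√(3.4342e+05) = 293.01 Hz

293 Hz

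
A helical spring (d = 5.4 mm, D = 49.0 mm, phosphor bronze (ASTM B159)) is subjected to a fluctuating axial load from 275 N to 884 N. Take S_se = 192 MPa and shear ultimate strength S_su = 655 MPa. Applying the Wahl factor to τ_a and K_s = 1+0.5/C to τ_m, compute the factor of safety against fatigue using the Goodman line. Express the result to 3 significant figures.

C = D/d = 49.0/5.4 = 9.0741; K_W = (4C−1)/(4C−4)+0.615/C = 1.1607; K_s = 1+0.5/C = 1.0551
F_a = (F_max−F_min)/2 = 304.5 N; F_m = (F_max+F_min)/2 = 579.5 N
τ_a = K_W·8F_aD/(πd³) = 1.1607 × 241.29 = 280.06 MPa
τ_m = K_s·8F_mD/(πd³) = 1.0551 × 459.21 = 484.51 MPa
Goodman: 1/n_f = τ_a/S_se + τ_m/S_su = 280.06/192 + 484.51/655 = 1.45864 + 0.73971 = 2.1983
n_f = 1/2.1983 = 0.4549

0.455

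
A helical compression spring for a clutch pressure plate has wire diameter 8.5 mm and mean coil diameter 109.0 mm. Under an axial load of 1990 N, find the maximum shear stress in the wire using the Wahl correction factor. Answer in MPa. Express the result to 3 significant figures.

Spring index C = D/d = 109.0/8.5 = 12.8235
K_W = (4C−1)/(4C−4) + 0.615/C = 50.294/47.294 + 0.0480 = 1.1114
τ₀ = 8FD/(πd³) = 8·1990·109.0/(π·8.5³) = 1.73528e+06/1929.3 = 899.42 MPa
τ_max = K·τ₀ = 1.1114 × 899.42 = 999.61 MPa

1000 MPa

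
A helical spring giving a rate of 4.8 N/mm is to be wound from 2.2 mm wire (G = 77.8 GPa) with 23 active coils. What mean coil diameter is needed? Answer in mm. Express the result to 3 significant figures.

D = (Gd⁴/(8N_a·k))^(1/3) = (77.8×10³·2.2⁴/(8·23·4.8))^(1/3)
  = (2063.53)^(1/3) = 12.7312 mm

12.7 mm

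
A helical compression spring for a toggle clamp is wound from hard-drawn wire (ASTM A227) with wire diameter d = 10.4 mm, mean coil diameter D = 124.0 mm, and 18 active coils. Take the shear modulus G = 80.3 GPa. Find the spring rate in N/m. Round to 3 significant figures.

3420 N/m

k = Gd⁴/(8D³N_a) = (80.3×10³ × 10.4⁴) / (8 × 124.0³ × 18)
  = 9.39396e+08 / 2.74554e+08 = 3.4215 N/mm = 3421.5 N/m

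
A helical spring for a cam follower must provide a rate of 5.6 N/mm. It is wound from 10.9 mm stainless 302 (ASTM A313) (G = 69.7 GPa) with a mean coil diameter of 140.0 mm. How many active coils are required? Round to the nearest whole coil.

N_a = Gd⁴/(8D³k) = (69.7×10³ × 10.9⁴)/(8 × 140.0³ × 5.6)
    = 9.83872e+08 / 1.22931e+08 = 8.003 → 8 coils

8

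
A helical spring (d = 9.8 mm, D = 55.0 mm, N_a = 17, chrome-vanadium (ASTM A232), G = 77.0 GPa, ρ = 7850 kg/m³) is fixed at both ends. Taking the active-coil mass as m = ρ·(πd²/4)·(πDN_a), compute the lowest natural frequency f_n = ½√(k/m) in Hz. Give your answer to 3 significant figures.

67.2 Hz

k = Gd⁴/(8D³N_a) = (77.0×10³)(9.8⁴)/(8·55.0³·17) = 31.388 N/mm = 31388 N/m
Wire length L = πDN_a = π·55.0·17 = 2937.4 mm
m = ρ·(πd²/4)·L = 7850 × 75.43×10⁻⁶ m² × 2.9374 m = 1.7393 kg
f_n = ½√(k/m) = 0.5·√(31388/1.7393) = 0.5·√(18047) = 67.169 Hz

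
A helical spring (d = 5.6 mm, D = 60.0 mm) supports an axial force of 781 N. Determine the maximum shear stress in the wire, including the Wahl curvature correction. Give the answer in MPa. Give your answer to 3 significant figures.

Spring index C = D/d = 60.0/5.6 = 10.7143
K_W = (4C−1)/(4C−4) + 0.615/C = 41.857/38.857 + 0.0574 = 1.1346
τ₀ = 8FD/(πd³) = 8·781·60.0/(π·5.6³) = 374880/551.71 = 679.48 MPa
τ_max = K·τ₀ = 1.1346 × 679.48 = 770.94 MPa

771 MPa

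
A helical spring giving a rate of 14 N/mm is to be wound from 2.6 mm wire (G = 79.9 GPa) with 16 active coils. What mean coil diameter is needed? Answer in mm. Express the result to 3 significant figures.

12.7 mm

D = (Gd⁴/(8N_a·k))^(1/3) = (79.9×10³·2.6⁴/(8·16·14))^(1/3)
  = (2037.52)^(1/3) = 12.6775 mm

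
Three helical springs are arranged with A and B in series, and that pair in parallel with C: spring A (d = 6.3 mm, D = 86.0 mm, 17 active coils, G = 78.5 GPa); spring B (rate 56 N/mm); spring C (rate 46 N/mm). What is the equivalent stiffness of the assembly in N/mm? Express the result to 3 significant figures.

k_A = Gd⁴/(8D³N_a) = (78.5×10³)(6.3⁴)/(8·86.0³·17) = 1.4295 N/mm
Springs A,B series: k_AB = 1/(1/1.4295+1/56) = 1.394 N/mm; parallel with C: k_eq = 1.394+46 = 47.394 N/mm

47.4 N/mm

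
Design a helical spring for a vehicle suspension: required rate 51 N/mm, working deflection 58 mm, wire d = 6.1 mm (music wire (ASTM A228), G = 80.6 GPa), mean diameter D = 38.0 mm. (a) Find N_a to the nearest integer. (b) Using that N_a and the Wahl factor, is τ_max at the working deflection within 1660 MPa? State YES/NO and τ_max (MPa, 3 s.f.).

N_a = Gd⁴/(8D³k) = (80.6×10³)(6.1⁴)/(8·38.0³·51) = 4.985 → N_a = 5
Actual rate k = Gd⁴/(8D³·5) = 50.844 N/mm
Working load F = kδ = 50.844·58 = 2949 N
C = 38.0/6.1 = 6.2295; K_W = (4C−1)/(4C−4)+0.615/C = 1.2421
τ_max = K_W·8FD/(πd³) = 1.2421·1257.2 = 1561.6 MPa
τ_max ≤ 1660 MPa → acceptable

(a) 5 coils; (b) YES, τ_max = 1560 MPa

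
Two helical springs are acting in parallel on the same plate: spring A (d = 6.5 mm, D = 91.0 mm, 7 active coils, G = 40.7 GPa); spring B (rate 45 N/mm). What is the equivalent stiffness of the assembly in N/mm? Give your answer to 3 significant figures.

46.7 N/mm

k_A = Gd⁴/(8D³N_a) = (40.7×10³)(6.5⁴)/(8·91.0³·7) = 1.7216 N/mm
Parallel: k_eq = 1.7216 + 45 = 46.722 N/mm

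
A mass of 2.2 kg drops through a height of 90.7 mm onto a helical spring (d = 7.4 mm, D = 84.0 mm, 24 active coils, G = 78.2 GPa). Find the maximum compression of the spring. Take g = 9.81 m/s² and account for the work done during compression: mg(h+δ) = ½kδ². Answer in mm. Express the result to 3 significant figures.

55.3 mm

k = Gd⁴/(8D³N_a) = (78.2×10³)(7.4⁴)/(8·84.0³·24) = 2.0606 N/mm
W = mg = 2.2 × 9.81 = 21.582 N
½kδ² − Wδ − Wh = 0 → δ = (W + √(W² + 2kWh))/k
δ = (21.582 + √(465.78 + 8067.21))/2.0606 = (21.582 + 92.374)/2.0606 = 55.302 mm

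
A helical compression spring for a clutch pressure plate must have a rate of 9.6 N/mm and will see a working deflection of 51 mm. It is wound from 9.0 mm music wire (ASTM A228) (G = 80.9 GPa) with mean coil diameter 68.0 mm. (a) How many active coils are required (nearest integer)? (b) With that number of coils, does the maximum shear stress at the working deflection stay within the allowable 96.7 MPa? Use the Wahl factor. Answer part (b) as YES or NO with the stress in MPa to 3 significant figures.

(a) 22 coils; (b) NO, τ_max = 139 MPa

N_a = Gd⁴/(8D³k) = (80.9×10³)(9.0⁴)/(8·68.0³·9.6) = 21.98 → N_a = 22
Actual rate k = Gd⁴/(8D³·22) = 9.5913 N/mm
Working load F = kδ = 9.5913·51 = 489.16 N
C = 68.0/9.0 = 7.5556; K_W = (4C−1)/(4C−4)+0.615/C = 1.1958
τ_max = K_W·8FD/(πd³) = 1.1958·116.19 = 138.94 MPa
τ_max > 96.7 MPa → exceeds allowable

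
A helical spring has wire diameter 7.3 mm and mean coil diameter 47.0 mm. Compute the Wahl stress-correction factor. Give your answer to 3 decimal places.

C = D/d = 47.0/7.3 = 6.4384
K_W = (4C−1)/(4C−4) + 0.615/C = 24.753/21.753 + 0.0955 = 1.2334

1.233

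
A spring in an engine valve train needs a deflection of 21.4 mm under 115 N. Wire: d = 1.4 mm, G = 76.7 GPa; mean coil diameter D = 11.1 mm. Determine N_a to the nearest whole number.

5

Required rate k = F/δ = 115/21.4 = 5.3738 N/mm
N_a = Gd⁴/(8D³k) = (76.7×10³ × 1.4⁴)/(8 × 11.1³ × 5.3738)
    = 294651 / 58795.4 = 5.011 → 5 coils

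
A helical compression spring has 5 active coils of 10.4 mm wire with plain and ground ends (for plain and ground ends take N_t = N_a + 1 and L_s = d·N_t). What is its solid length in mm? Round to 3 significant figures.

plain and ground ends: N_t = N_a + 1 = 5 + 1 = 6
L_s = d·N_t = 10.4 × 6 = 62.4 mm

62.4 mm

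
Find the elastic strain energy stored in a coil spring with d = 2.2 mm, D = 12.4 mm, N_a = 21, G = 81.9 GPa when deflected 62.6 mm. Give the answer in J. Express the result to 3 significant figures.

k = Gd⁴/(8D³N_a) = (81.9×10³)(2.2⁴)/(8·12.4³·21) = 5.9896 N/mm
U = ½kδ² = 0.5 × 5.9896 × 62.6² = 11736 N·mm = 11.736 J

11.7 J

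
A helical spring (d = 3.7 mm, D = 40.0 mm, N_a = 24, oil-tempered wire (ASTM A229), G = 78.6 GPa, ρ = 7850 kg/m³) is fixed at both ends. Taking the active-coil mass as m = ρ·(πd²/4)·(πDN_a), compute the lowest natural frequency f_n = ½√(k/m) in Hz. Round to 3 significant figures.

34.3 Hz

k = Gd⁴/(8D³N_a) = (78.6×10³)(3.7⁴)/(8·40.0³·24) = 1.1988 N/mm = 1198.8 N/m
Wire length L = πDN_a = π·40.0·24 = 3015.9 mm
m = ρ·(πd²/4)·L = 7850 × 10.752×10⁻⁶ m² × 3.0159 m = 0.25456 kg
f_n = ½√(k/m) = 0.5·√(1198.8/0.25456) = 0.5·√(4709.4) = 34.312 Hz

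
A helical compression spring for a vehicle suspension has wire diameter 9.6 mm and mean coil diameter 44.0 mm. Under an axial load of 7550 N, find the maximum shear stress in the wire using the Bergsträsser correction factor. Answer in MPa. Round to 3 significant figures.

1270 MPa

Spring index C = D/d = 44.0/9.6 = 4.5833
K_B = (4C+2)/(4C−3) = 20.333/15.333 = 1.3261
τ₀ = 8FD/(πd³) = 8·7550·44.0/(π·9.6³) = 2.6576e+06/2779.5 = 956.15 MPa
τ_max = K·τ₀ = 1.3261 × 956.15 = 1267.9 MPa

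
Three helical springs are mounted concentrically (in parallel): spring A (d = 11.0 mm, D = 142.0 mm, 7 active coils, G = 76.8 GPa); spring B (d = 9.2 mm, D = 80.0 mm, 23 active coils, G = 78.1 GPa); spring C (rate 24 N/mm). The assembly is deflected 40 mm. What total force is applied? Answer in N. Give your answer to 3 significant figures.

1480 N

k_A = Gd⁴/(8D³N_a) = (76.8×10³)(11.0⁴)/(8·142.0³·7) = 7.0126 N/mm
k_B = Gd⁴/(8D³N_a) = (78.1×10³)(9.2⁴)/(8·80.0³·23) = 5.939 N/mm
Parallel: k_eq = 7.0126 + 5.939 + 24 = 36.952 N/mm
F = k_eq·δ = 36.952·40 = 1478.1 N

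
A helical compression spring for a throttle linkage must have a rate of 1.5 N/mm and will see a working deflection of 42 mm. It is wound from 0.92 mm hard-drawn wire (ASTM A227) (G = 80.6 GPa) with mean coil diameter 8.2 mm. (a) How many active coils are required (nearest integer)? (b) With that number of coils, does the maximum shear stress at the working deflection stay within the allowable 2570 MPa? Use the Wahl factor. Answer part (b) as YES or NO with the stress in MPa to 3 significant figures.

N_a = Gd⁴/(8D³k) = (80.6×10³)(0.92⁴)/(8·8.2³·1.5) = 8.727 → N_a = 9
Actual rate k = Gd⁴/(8D³·9) = 1.4545 N/mm
Working load F = kδ = 1.4545·42 = 61.089 N
C = 8.2/0.92 = 8.9130; K_W = (4C−1)/(4C−4)+0.615/C = 1.1638
τ_max = K_W·8FD/(πd³) = 1.1638·1638.1 = 1906.4 MPa
τ_max ≤ 2570 MPa → acceptable

(a) 9 coils; (b) YES, τ_max = 1910 MPa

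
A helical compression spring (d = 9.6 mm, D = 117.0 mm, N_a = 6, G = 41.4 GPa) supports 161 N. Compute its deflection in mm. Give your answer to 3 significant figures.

k = Gd⁴/(8D³N_a) = (41.4×10³)(9.6⁴)/(8·117.0³·6) = 4.5739 N/mm
δ = F/k = 161 / 4.5739 = 35.2 mm

35.2 mm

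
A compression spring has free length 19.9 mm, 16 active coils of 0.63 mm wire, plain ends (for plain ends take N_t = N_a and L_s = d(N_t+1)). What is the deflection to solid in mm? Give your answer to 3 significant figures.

9.19 mm

N_t = 16; L_s = 0.63·17 = 10.71 mm
δ_solid = L₀ − L_s = 19.9 − 10.71 = 9.19 mm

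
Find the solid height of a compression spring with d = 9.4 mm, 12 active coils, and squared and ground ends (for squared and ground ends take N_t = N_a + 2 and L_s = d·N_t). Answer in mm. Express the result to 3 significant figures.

squared and ground ends: N_t = N_a + 2 = 12 + 2 = 14
L_s = d·N_t = 9.4 × 14 = 131.6 mm

132 mm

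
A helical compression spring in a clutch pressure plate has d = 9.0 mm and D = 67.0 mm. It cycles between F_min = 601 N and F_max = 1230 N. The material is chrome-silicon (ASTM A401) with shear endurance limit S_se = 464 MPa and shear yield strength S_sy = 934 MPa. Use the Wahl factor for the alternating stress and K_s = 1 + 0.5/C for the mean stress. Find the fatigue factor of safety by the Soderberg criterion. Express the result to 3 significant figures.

C = D/d = 67.0/9.0 = 7.4444; K_W = (4C−1)/(4C−4)+0.615/C = 1.1990; K_s = 1+0.5/C = 1.0672
F_a = (F_max−F_min)/2 = 314.5 N; F_m = (F_max+F_min)/2 = 915.5 N
τ_a = K_W·8F_aD/(πd³) = 1.1990 × 73.605 = 88.252 MPa
τ_m = K_s·8F_mD/(πd³) = 1.0672 × 214.26 = 228.65 MPa
Soderberg: 1/n_f = τ_a/S_se + τ_m/S_sy = 88.252/464 + 228.65/934 = 0.19020 + 0.24481 = 0.43501
n_f = 1/0.43501 = 2.299

2.30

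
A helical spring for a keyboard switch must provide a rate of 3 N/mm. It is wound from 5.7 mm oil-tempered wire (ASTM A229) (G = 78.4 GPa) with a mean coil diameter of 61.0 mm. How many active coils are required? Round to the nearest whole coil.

15

N_a = Gd⁴/(8D³k) = (78.4×10³ × 5.7⁴)/(8 × 61.0³ × 3)
    = 8.2759e+07 / 5.44754e+06 = 15.19 → 15 coils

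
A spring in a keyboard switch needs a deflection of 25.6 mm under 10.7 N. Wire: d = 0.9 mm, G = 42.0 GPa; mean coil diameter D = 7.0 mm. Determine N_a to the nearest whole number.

Required rate k = F/δ = 10.7/25.6 = 0.41797 N/mm
N_a = Gd⁴/(8D³k) = (42.0×10³ × 0.9⁴)/(8 × 7.0³ × 0.41797)
    = 27556.2 / 1146.91 = 24.03 → 24 coils

24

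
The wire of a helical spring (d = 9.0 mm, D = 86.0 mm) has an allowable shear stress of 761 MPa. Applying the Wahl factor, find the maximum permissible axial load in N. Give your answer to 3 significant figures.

C = D/d = 86.0/9.0 = 9.5556
K_W = (4C−1)/(4C−4) + 0.615/C = 37.222/34.222 + 0.0644 = 1.1520
τ_max = K·8FD/(πd³) → F_max = τ_allow·πd³/(8DK)
F_max = 761·π·9.0³/(8·86.0·1.1520) = 1.7429e+06/792.59 = 2198.9 N

2200 N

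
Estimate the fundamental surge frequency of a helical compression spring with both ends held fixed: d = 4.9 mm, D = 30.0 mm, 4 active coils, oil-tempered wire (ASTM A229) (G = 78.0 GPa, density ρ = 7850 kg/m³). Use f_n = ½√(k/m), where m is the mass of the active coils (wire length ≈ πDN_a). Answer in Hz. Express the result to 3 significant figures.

483 Hz

k = Gd⁴/(8D³N_a) = (78.0×10³)(4.9⁴)/(8·30.0³·4) = 52.043 N/mm = 52043 N/m
Wire length L = πDN_a = π·30.0·4 = 376.99 mm
m = ρ·(πd²/4)·L = 7850 × 18.857×10⁻⁶ m² × 0.37699 m = 0.055806 kg
f_n = ½√(k/m) = 0.5·√(52043/0.055806) = 0.5·√(9.3257e+05) = 482.85 Hz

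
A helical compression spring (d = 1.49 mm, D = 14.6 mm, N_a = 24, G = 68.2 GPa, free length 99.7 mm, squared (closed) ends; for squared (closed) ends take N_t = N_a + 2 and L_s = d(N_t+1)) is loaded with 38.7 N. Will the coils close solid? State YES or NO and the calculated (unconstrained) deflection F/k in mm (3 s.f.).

YES, δ = 68.8 mm

k = Gd⁴/(8D³N_a) = (68.2×10³)(1.49⁴)/(8·14.6³·24) = 0.56256 N/mm
N_t = 26; L_s = 1.49·27 = 40.23 mm; δ_solid = L₀ − L_s = 99.7 − 40.23 = 59.47 mm
δ = F/k = 38.7/0.56256 = 68.793 mm
δ ≥ δ_solid → spring goes solid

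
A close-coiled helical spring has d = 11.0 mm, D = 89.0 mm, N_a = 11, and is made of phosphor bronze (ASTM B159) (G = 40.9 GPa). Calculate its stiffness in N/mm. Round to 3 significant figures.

k = Gd⁴/(8D³N_a) = (40.9×10³ × 11.0⁴) / (8 × 89.0³ × 11)
  = 5.98817e+08 / 6.20373e+07 = 9.6525 N/mm

9.65 N/mm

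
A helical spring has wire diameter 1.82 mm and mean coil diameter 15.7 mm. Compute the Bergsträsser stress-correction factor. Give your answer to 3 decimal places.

C = D/d = 15.7/1.82 = 8.6264
K_B = (4C+2)/(4C−3) = 36.505/31.505 = 1.1587

1.159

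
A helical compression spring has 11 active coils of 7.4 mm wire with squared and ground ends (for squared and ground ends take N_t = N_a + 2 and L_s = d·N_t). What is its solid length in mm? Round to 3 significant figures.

96.2 mm

squared and ground ends: N_t = N_a + 2 = 11 + 2 = 13
L_s = d·N_t = 7.4 × 13 = 96.2 mm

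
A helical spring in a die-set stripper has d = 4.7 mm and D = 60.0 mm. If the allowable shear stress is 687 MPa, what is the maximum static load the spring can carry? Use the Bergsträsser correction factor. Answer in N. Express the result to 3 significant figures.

423 N

C = D/d = 60.0/4.7 = 12.7660
K_B = (4C+2)/(4C−3) = 53.064/48.064 = 1.1040
τ_max = K·8FD/(πd³) → F_max = τ_allow·πd³/(8DK)
F_max = 687·π·4.7³/(8·60.0·1.1040) = 2.2408e+05/529.93 = 422.84 N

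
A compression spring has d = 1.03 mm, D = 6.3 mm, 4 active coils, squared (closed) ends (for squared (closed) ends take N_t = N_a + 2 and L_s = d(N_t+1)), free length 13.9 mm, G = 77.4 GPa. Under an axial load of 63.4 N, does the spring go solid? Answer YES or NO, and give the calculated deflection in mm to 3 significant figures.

NO, δ = 5.82 mm

k = Gd⁴/(8D³N_a) = (77.4×10³)(1.03⁴)/(8·6.3³·4) = 10.887 N/mm
N_t = 6; L_s = 1.03·7 = 7.21 mm; δ_solid = L₀ − L_s = 13.9 − 7.21 = 6.69 mm
δ = F/k = 63.4/10.887 = 5.8233 mm
δ < δ_solid → spring does not go solid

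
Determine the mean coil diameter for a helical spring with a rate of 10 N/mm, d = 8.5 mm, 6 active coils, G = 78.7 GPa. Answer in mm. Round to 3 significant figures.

D = (Gd⁴/(8N_a·k))^(1/3) = (78.7×10³·8.5⁴/(8·6·10))^(1/3)
  = (855873)^(1/3) = 94.9445 mm

94.9 mm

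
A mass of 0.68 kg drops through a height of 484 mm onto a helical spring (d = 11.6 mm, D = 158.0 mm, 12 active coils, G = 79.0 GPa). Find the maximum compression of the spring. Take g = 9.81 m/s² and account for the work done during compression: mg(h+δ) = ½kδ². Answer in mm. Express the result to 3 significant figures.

k = Gd⁴/(8D³N_a) = (79.0×10³)(11.6⁴)/(8·158.0³·12) = 3.7776 N/mm
W = mg = 0.68 × 9.81 = 6.6708 N
½kδ² − Wδ − Wh = 0 → δ = (W + √(W² + 2kWh))/k
δ = (6.6708 + √(44.5 + 24393.3))/3.7776 = (6.6708 + 156.33)/3.7776 = 43.148 mm

43.1 mm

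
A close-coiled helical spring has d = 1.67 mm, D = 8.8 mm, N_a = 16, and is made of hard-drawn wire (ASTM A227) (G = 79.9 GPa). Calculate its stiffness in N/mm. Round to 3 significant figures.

k = Gd⁴/(8D³N_a) = (79.9×10³ × 1.67⁴) / (8 × 8.8³ × 16)
  = 621459 / 87228.4 = 7.1245 N/mm

7.12 N/mm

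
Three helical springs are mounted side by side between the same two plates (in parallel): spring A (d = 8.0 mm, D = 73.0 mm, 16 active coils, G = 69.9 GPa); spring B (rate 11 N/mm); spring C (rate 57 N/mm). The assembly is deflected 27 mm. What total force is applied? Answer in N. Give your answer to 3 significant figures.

k_A = Gd⁴/(8D³N_a) = (69.9×10³)(8.0⁴)/(8·73.0³·16) = 5.7499 N/mm
Parallel: k_eq = 5.7499 + 11 + 57 = 73.75 N/mm
F = k_eq·δ = 73.75·27 = 1991.2 N

1990 N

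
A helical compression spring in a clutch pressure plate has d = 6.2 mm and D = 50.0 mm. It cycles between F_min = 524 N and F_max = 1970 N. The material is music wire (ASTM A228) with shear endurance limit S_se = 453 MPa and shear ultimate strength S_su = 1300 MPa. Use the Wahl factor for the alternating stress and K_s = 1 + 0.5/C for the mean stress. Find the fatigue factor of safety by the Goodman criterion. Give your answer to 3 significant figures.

0.644

C = D/d = 50.0/6.2 = 8.0645; K_W = (4C−1)/(4C−4)+0.615/C = 1.1824; K_s = 1+0.5/C = 1.0620
F_a = (F_max−F_min)/2 = 723 N; F_m = (F_max+F_min)/2 = 1247 N
τ_a = K_W·8F_aD/(πd³) = 1.1824 × 386.25 = 456.72 MPa
τ_m = K_s·8F_mD/(πd³) = 1.0620 × 666.2 = 707.5 MPa
Goodman: 1/n_f = τ_a/S_se + τ_m/S_su = 456.72/453 + 707.5/1300 = 1.00820 + 0.54423 = 1.5524
n_f = 1/1.5524 = 0.6441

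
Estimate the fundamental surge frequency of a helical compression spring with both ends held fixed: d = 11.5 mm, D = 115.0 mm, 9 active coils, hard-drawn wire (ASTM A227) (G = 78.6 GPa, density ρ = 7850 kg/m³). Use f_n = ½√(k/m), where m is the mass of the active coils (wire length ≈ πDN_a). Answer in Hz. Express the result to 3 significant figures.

k = Gd⁴/(8D³N_a) = (78.6×10³)(11.5⁴)/(8·115.0³·9) = 12.554 N/mm = 12554 N/m
Wire length L = πDN_a = π·115.0·9 = 3251.5 mm
m = ρ·(πd²/4)·L = 7850 × 103.87×10⁻⁶ m² × 3.2515 m = 2.6512 kg
f_n = ½√(k/m) = 0.5·√(12554/2.6512) = 0.5·√(4735.2) = 34.407 Hz

34.4 Hz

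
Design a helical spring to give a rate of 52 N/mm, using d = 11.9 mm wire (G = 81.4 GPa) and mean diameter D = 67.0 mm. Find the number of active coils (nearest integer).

13

N_a = Gd⁴/(8D³k) = (81.4×10³ × 11.9⁴)/(8 × 67.0³ × 52)
    = 1.63235e+09 / 1.25117e+08 = 13.05 → 13 coils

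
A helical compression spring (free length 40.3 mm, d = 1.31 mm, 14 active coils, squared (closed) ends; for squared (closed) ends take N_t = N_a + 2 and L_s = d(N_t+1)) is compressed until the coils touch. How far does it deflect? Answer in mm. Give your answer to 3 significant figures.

N_t = 16; L_s = 1.31·17 = 22.27 mm
δ_solid = L₀ − L_s = 40.3 − 22.27 = 18.03 mm

18.0 mm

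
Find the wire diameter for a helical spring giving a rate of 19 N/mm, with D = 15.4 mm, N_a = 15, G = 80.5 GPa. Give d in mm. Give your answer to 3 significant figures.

d = (8D³N_a·k / G)^(1/4) = (8·15.4³·15·19 / (80.5×10³))^0.25
  = (103.44)^0.25 = 3.1892 mm

3.19 mm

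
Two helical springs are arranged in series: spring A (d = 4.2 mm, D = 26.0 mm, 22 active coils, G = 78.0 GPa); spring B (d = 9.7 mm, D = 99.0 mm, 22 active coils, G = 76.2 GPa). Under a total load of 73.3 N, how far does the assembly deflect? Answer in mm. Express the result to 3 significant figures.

27.9 mm

k_A = Gd⁴/(8D³N_a) = (78.0×10³)(4.2⁴)/(8·26.0³·22) = 7.8462 N/mm
k_B = Gd⁴/(8D³N_a) = (76.2×10³)(9.7⁴)/(8·99.0³·22) = 3.9502 N/mm
Series: 1/k_eq = 1/7.8462 + 1/3.9502 = 0.3806; k_eq = 2.6274 N/mm
δ = F/k_eq = 73.3/2.6274 = 27.898 mm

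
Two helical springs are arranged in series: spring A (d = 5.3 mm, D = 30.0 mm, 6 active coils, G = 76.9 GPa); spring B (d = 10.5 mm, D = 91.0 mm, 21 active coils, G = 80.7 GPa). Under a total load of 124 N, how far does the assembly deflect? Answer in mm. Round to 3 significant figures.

18.7 mm

k_A = Gd⁴/(8D³N_a) = (76.9×10³)(5.3⁴)/(8·30.0³·6) = 46.819 N/mm
k_B = Gd⁴/(8D³N_a) = (80.7×10³)(10.5⁴)/(8·91.0³·21) = 7.7481 N/mm
Series: 1/k_eq = 1/46.819 + 1/7.7481 = 0.15042; k_eq = 6.648 N/mm
δ = F/k_eq = 124/6.648 = 18.652 mm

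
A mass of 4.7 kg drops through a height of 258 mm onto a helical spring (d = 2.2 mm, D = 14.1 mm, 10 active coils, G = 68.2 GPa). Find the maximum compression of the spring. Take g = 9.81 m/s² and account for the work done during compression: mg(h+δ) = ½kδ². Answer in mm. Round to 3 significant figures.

k = Gd⁴/(8D³N_a) = (68.2×10³)(2.2⁴)/(8·14.1³·10) = 7.1241 N/mm
W = mg = 4.7 × 9.81 = 46.107 N
½kδ² − Wδ − Wh = 0 → δ = (W + √(W² + 2kWh))/k
δ = (46.107 + √(2125.9 + 169490))/7.1241 = (46.107 + 414.27)/7.1241 = 64.622 mm

64.6 mm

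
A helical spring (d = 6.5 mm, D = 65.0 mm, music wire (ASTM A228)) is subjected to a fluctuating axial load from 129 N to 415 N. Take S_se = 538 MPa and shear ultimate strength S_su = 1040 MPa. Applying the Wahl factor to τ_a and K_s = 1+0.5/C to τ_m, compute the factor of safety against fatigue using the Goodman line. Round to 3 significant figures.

C = D/d = 65.0/6.5 = 10.0000; K_W = (4C−1)/(4C−4)+0.615/C = 1.1448; K_s = 1+0.5/C = 1.0500
F_a = (F_max−F_min)/2 = 143 N; F_m = (F_max+F_min)/2 = 272 N
τ_a = K_W·8F_aD/(πd³) = 1.1448 × 86.189 = 98.671 MPa
τ_m = K_s·8F_mD/(πd³) = 1.0500 × 163.94 = 172.14 MPa
Goodman: 1/n_f = τ_a/S_se + τ_m/S_su = 98.671/538 + 172.14/1040 = 0.18340 + 0.16552 = 0.34892
n_f = 1/0.34892 = 2.866

2.87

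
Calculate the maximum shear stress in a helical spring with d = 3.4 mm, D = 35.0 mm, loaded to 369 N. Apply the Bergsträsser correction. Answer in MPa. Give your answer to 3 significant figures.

946 MPa

Spring index C = D/d = 35.0/3.4 = 10.2941
K_B = (4C+2)/(4C−3) = 43.176/38.176 = 1.1310
τ₀ = 8FD/(πd³) = 8·369·35.0/(π·3.4³) = 103320/123.48 = 836.75 MPa
τ_max = K·τ₀ = 1.1310 × 836.75 = 946.34 MPa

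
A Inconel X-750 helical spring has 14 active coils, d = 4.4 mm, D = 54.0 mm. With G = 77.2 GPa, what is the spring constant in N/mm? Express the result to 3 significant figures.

k = Gd⁴/(8D³N_a) = (77.2×10³ × 4.4⁴) / (8 × 54.0³ × 14)
  = 2.89353e+07 / 1.7636e+07 = 1.6407 N/mm

1.64 N/mm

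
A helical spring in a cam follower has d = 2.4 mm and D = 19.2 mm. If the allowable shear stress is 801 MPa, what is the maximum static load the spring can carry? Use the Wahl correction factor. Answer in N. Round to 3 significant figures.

C = D/d = 19.2/2.4 = 8.0000
K_W = (4C−1)/(4C−4) + 0.615/C = 31.000/28.000 + 0.0769 = 1.1840
τ_max = K·8FD/(πd³) → F_max = τ_allow·πd³/(8DK)
F_max = 801·π·2.4³/(8·19.2·1.1840) = 34787/181.87 = 191.28 N

191 N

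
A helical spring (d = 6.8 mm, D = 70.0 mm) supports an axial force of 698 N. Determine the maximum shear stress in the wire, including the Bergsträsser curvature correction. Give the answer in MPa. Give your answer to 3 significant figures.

Spring index C = D/d = 70.0/6.8 = 10.2941
K_B = (4C+2)/(4C−3) = 43.176/38.176 = 1.1310
τ₀ = 8FD/(πd³) = 8·698·70.0/(π·6.8³) = 390880/987.82 = 395.7 MPa
τ_max = K·τ₀ = 1.1310 × 395.7 = 447.53 MPa

448 MPa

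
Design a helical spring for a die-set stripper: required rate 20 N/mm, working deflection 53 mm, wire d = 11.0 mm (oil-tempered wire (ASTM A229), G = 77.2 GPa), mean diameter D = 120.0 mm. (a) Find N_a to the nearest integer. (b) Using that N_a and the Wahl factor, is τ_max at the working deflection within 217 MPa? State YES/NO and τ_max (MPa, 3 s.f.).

(a) 4 coils; (b) NO, τ_max = 282 MPa

N_a = Gd⁴/(8D³k) = (77.2×10³)(11.0⁴)/(8·120.0³·20) = 4.088 → N_a = 4
Actual rate k = Gd⁴/(8D³·4) = 20.441 N/mm
Working load F = kδ = 20.441·53 = 1083.4 N
C = 120.0/11.0 = 10.9091; K_W = (4C−1)/(4C−4)+0.615/C = 1.1321
τ_max = K_W·8FD/(πd³) = 1.1321·248.72 = 281.57 MPa
τ_max > 217 MPa → exceeds allowable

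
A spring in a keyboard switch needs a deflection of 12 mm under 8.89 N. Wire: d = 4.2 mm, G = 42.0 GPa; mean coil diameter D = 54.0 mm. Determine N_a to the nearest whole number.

14

Required rate k = F/δ = 8.89/12 = 0.74083 N/mm
N_a = Gd⁴/(8D³k) = (42.0×10³ × 4.2⁴)/(8 × 54.0³ × 0.74083)
    = 1.30691e+07 / 933237 = 14 → 14 coils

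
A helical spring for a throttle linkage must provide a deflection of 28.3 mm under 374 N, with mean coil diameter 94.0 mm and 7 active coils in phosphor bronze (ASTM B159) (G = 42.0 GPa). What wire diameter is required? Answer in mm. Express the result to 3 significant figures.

11.0 mm

Required rate k = F/δ = 374/28.3 = 13.216 N/mm
d = (8D³N_a·k / G)^(1/4) = (8·94.0³·7·13.216 / (42.0×10³))^0.25
  = (14635)^0.25 = 10.9990 mm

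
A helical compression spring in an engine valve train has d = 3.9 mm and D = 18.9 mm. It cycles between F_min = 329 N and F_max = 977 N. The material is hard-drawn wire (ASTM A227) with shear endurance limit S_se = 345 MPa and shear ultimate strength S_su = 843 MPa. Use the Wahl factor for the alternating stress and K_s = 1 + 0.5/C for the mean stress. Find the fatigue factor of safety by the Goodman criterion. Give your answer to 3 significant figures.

C = D/d = 18.9/3.9 = 4.8462; K_W = (4C−1)/(4C−4)+0.615/C = 1.3219; K_s = 1+0.5/C = 1.1032
F_a = (F_max−F_min)/2 = 324 N; F_m = (F_max+F_min)/2 = 653 N
τ_a = K_W·8F_aD/(πd³) = 1.3219 × 262.88 = 347.5 MPa
τ_m = K_s·8F_mD/(πd³) = 1.1032 × 529.81 = 584.47 MPa
Goodman: 1/n_f = τ_a/S_se + τ_m/S_su = 347.5/345 + 584.47/843 = 1.00724 + 0.69333 = 1.7006
n_f = 1/1.7006 = 0.588

0.588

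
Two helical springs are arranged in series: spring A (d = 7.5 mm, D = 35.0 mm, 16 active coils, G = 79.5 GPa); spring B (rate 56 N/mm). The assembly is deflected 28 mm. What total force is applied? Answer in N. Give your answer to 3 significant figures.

706 N

k_A = Gd⁴/(8D³N_a) = (79.5×10³)(7.5⁴)/(8·35.0³·16) = 45.835 N/mm
Series: 1/k_eq = 1/45.835 + 1/56 = 0.039674; k_eq = 25.205 N/mm
F = k_eq·δ = 25.205·28 = 705.74 N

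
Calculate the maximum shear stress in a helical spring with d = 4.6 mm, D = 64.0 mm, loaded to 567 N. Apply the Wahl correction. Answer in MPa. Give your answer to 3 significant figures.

Spring index C = D/d = 64.0/4.6 = 13.9130
K_W = (4C−1)/(4C−4) + 0.615/C = 54.652/51.652 + 0.0442 = 1.1023
τ₀ = 8FD/(πd³) = 8·567·64.0/(π·4.6³) = 290304/305.79 = 949.36 MPa
τ_max = K·τ₀ = 1.1023 × 949.36 = 1046.5 MPa

1050 MPa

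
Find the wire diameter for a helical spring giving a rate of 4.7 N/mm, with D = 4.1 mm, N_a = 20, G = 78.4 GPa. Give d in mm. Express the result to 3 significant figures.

0.902 mm

d = (8D³N_a·k / G)^(1/4) = (8·4.1³·20·4.7 / (78.4×10³))^0.25
  = (0.66108)^0.25 = 0.9017 mm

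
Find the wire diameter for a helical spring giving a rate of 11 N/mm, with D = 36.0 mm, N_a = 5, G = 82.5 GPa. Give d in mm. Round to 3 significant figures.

d = (8D³N_a·k / G)^(1/4) = (8·36.0³·5·11 / (82.5×10³))^0.25
  = (248.83)^0.25 = 3.9717 mm

3.97 mm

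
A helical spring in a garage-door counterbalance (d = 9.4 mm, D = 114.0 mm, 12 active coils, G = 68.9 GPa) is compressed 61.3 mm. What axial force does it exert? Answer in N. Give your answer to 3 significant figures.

232 N

k = Gd⁴/(8D³N_a) = (68.9×10³)(9.4⁴)/(8·114.0³·12) = 3.7822 N/mm
F = k·δ = 3.7822 × 61.3 = 231.85 N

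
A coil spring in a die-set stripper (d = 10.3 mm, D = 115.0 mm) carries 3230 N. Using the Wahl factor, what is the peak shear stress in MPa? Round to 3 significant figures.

977 MPa

Spring index C = D/d = 115.0/10.3 = 11.1650
K_W = (4C−1)/(4C−4) + 0.615/C = 43.660/40.660 + 0.0551 = 1.1289
τ₀ = 8FD/(πd³) = 8·3230·115.0/(π·10.3³) = 2.9716e+06/3432.9 = 865.62 MPa
τ_max = K·τ₀ = 1.1289 × 865.62 = 977.17 MPa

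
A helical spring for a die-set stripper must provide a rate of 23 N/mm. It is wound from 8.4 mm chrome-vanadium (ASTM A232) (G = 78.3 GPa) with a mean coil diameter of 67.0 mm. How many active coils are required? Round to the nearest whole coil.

7

N_a = Gd⁴/(8D³k) = (78.3×10³ × 8.4⁴)/(8 × 67.0³ × 23)
    = 3.89833e+08 / 5.53404e+07 = 7.044 → 7 coils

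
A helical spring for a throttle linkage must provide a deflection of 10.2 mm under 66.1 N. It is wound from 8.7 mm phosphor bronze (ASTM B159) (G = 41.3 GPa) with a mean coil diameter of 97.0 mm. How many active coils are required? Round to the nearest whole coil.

Required rate k = F/δ = 66.1/10.2 = 6.4804 N/mm
N_a = Gd⁴/(8D³k) = (41.3×10³ × 8.7⁴)/(8 × 97.0³ × 6.4804)
    = 2.36607e+08 / 4.73158e+07 = 5.001 → 5 coils

5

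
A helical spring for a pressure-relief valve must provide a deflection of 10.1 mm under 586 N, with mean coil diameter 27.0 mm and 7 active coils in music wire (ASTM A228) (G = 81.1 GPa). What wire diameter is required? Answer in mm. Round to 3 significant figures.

5.30 mm

Required rate k = F/δ = 586/10.1 = 58.02 N/mm
d = (8D³N_a·k / G)^(1/4) = (8·27.0³·7·58.02 / (81.1×10³))^0.25
  = (788.56)^0.25 = 5.2992 mm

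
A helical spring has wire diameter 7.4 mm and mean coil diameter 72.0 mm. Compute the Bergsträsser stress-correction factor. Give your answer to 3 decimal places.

C = D/d = 72.0/7.4 = 9.7297
K_B = (4C+2)/(4C−3) = 40.919/35.919 = 1.1392

1.139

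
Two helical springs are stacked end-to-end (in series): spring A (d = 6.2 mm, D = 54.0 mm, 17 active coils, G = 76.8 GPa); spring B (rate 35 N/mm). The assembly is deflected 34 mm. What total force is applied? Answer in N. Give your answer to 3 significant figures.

156 N

k_A = Gd⁴/(8D³N_a) = (76.8×10³)(6.2⁴)/(8·54.0³·17) = 5.2992 N/mm
Series: 1/k_eq = 1/5.2992 + 1/35 = 0.21728; k_eq = 4.6024 N/mm
F = k_eq·δ = 4.6024·34 = 156.48 N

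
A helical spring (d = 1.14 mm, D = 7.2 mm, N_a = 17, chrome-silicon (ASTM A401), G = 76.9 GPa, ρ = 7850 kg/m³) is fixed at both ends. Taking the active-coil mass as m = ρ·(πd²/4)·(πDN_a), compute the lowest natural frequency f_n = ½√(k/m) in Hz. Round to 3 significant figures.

k = Gd⁴/(8D³N_a) = (76.9×10³)(1.14⁴)/(8·7.2³·17) = 2.5586 N/mm = 2558.6 N/m
Wire length L = πDN_a = π·7.2·17 = 384.53 mm
m = ρ·(πd²/4)·L = 7850 × 1.0207×10⁻⁶ m² × 0.38453 m = 0.0030811 kg
f_n = ½√(k/m) = 0.5·√(2558.6/0.0030811) = 0.5·√(8.3044e+05) = 455.64 Hz

456 Hz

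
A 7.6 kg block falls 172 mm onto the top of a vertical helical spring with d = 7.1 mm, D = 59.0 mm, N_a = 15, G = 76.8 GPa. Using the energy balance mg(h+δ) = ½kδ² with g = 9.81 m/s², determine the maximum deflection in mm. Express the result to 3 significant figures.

k = Gd⁴/(8D³N_a) = (76.8×10³)(7.1⁴)/(8·59.0³·15) = 7.9188 N/mm
W = mg = 7.6 × 9.81 = 74.556 N
½kδ² − Wδ − Wh = 0 → δ = (W + √(W² + 2kWh))/k
δ = (74.556 + √(5558.6 + 203095))/7.9188 = (74.556 + 456.79)/7.9188 = 67.099 mm

67.1 mm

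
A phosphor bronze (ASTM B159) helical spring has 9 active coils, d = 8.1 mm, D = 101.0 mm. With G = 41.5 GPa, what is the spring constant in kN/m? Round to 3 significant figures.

2.41 kN/m

k = Gd⁴/(8D³N_a) = (41.5×10³ × 8.1⁴) / (8 × 101.0³ × 9)
  = 1.78644e+08 / 7.41817e+07 = 2.4082 N/mm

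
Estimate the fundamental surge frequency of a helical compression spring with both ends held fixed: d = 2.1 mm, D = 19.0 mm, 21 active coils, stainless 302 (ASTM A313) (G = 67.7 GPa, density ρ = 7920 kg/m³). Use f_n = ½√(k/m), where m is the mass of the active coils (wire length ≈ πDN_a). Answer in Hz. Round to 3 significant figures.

k = Gd⁴/(8D³N_a) = (67.7×10³)(2.1⁴)/(8·19.0³·21) = 1.1426 N/mm = 1142.6 N/m
Wire length L = πDN_a = π·19.0·21 = 1253.5 mm
m = ρ·(πd²/4)·L = 7920 × 3.4636×10⁻⁶ m² × 1.2535 m = 0.034386 kg
f_n = ½√(k/m) = 0.5·√(1142.6/0.034386) = 0.5·√(33229) = 91.144 Hz

91.1 Hz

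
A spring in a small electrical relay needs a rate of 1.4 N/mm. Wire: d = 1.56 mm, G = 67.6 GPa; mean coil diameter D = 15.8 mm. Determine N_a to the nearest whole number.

N_a = Gd⁴/(8D³k) = (67.6×10³ × 1.56⁴)/(8 × 15.8³ × 1.4)
    = 400355 / 44176.3 = 9.063 → 9 coils

9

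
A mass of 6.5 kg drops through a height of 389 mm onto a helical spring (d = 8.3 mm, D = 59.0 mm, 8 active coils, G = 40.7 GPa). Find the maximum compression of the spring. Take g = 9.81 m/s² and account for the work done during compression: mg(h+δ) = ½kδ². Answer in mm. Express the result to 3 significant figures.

k = Gd⁴/(8D³N_a) = (40.7×10³)(8.3⁴)/(8·59.0³·8) = 14.695 N/mm
W = mg = 6.5 × 9.81 = 63.765 N
½kδ² − Wδ − Wh = 0 → δ = (W + √(W² + 2kWh))/k
δ = (63.765 + √(4066 + 729009))/14.695 = (63.765 + 856.2)/14.695 = 62.604 mm

62.6 mm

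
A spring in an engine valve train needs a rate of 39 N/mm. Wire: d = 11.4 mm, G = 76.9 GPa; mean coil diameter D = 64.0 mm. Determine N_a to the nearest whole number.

N_a = Gd⁴/(8D³k) = (76.9×10³ × 11.4⁴)/(8 × 64.0³ × 39)
    = 1.29881e+09 / 8.17889e+07 = 15.88 → 16 coils

16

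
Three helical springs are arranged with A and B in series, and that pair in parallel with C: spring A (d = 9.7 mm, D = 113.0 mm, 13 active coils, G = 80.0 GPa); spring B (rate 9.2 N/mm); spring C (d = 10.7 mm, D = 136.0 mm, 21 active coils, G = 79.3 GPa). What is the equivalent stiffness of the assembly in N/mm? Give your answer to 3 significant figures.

5.58 N/mm

k_A = Gd⁴/(8D³N_a) = (80.0×10³)(9.7⁴)/(8·113.0³·13) = 4.7196 N/mm
k_C = Gd⁴/(8D³N_a) = (79.3×10³)(10.7⁴)/(8·136.0³·21) = 2.4597 N/mm
Springs A,B series: k_AB = 1/(1/4.7196+1/9.2) = 3.1194 N/mm; parallel with C: k_eq = 3.1194+2.4597 = 5.5791 N/mm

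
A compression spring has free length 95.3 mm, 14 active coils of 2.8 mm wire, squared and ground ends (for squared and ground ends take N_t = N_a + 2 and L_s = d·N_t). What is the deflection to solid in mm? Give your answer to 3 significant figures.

50.5 mm

N_t = 16; L_s = 2.8·16 = 44.8 mm
δ_solid = L₀ − L_s = 95.3 − 44.8 = 50.5 mm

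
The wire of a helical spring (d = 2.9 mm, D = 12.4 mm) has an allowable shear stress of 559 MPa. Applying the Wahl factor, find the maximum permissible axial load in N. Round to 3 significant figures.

315 N

C = D/d = 12.4/2.9 = 4.2759
K_W = (4C−1)/(4C−4) + 0.615/C = 16.103/13.103 + 0.1438 = 1.3728
τ_max = K·8FD/(πd³) → F_max = τ_allow·πd³/(8DK)
F_max = 559·π·2.9³/(8·12.4·1.3728) = 42831/136.18 = 314.52 N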